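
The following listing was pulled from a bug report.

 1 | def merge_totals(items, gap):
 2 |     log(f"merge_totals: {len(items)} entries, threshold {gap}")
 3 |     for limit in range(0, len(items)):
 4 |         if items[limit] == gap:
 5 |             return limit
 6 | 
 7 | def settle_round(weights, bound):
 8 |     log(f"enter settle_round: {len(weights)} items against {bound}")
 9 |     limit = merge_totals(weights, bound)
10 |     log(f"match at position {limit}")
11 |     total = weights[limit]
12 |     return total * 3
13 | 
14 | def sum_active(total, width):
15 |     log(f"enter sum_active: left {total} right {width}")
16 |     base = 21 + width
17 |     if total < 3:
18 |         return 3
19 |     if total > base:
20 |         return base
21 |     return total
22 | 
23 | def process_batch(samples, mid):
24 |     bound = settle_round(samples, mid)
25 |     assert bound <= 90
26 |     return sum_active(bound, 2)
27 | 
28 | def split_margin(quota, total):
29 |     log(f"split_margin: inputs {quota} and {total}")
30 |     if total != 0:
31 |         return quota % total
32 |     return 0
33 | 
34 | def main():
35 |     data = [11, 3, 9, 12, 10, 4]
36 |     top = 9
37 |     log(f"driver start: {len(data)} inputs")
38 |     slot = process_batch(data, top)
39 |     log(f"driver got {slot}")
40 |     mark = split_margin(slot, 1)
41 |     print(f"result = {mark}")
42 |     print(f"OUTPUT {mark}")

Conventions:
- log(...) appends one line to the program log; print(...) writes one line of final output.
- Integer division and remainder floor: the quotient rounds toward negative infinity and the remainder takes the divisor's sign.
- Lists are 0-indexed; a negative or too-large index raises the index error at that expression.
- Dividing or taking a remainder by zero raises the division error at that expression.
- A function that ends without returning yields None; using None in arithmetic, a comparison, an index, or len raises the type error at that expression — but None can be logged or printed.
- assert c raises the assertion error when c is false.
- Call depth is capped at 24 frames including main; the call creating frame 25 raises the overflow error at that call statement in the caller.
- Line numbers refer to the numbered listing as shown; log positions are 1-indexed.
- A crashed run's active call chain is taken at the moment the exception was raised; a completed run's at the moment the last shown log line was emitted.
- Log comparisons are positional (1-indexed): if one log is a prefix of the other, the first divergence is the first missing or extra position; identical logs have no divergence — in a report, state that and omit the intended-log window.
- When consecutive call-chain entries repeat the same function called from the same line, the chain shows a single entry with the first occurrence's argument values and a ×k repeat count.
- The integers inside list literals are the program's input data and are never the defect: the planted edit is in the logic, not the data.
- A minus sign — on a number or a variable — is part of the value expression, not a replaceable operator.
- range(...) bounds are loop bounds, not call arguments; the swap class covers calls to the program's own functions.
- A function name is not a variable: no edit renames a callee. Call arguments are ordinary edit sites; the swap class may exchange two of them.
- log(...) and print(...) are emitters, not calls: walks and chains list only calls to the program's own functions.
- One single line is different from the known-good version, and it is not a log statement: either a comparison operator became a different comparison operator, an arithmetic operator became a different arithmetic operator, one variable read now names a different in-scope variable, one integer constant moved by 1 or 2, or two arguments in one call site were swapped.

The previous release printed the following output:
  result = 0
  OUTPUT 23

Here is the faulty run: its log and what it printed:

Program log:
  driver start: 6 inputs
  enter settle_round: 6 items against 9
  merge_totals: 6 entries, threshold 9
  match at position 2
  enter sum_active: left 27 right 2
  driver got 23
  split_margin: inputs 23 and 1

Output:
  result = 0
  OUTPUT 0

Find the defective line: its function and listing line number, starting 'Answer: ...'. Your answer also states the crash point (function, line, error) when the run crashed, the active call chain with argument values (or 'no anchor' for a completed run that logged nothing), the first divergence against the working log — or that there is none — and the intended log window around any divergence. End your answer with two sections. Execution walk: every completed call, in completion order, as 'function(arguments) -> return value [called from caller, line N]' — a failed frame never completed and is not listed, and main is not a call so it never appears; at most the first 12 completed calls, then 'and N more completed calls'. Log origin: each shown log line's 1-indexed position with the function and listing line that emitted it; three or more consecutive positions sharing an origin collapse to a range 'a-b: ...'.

Answer: the defect is in main at line 42.
Key observation: Every logged value matches the working version; the printed result is what differs.
Call chain: main -> split_margin(23, 1) (called at line 40).
First divergence: none — the logs agree in full.
Execution walk:
  merge_totals([11, 3, 9, 12, 10, 4], 9) -> 2  [called from settle_round, line 9]
  settle_round([11, 3, 9, 12, 10, 4], 9) -> 27  [called from process_batch, line 24]
  sum_active(27, 2) -> 23  [called from process_batch, line 26]
  process_batch([11, 3, 9, 12, 10, 4], 9) -> 23  [called from main, line 38]
  split_margin(23, 1) -> 0  [called from main, line 40]
Log origins:
  1 — main, line 37
  2 — settle_round, line 8
  3 — merge_totals, line 2
  4 — settle_round, line 10
  5 — sum_active, line 15
  6 — main, line 39
  7 — split_margin, line 29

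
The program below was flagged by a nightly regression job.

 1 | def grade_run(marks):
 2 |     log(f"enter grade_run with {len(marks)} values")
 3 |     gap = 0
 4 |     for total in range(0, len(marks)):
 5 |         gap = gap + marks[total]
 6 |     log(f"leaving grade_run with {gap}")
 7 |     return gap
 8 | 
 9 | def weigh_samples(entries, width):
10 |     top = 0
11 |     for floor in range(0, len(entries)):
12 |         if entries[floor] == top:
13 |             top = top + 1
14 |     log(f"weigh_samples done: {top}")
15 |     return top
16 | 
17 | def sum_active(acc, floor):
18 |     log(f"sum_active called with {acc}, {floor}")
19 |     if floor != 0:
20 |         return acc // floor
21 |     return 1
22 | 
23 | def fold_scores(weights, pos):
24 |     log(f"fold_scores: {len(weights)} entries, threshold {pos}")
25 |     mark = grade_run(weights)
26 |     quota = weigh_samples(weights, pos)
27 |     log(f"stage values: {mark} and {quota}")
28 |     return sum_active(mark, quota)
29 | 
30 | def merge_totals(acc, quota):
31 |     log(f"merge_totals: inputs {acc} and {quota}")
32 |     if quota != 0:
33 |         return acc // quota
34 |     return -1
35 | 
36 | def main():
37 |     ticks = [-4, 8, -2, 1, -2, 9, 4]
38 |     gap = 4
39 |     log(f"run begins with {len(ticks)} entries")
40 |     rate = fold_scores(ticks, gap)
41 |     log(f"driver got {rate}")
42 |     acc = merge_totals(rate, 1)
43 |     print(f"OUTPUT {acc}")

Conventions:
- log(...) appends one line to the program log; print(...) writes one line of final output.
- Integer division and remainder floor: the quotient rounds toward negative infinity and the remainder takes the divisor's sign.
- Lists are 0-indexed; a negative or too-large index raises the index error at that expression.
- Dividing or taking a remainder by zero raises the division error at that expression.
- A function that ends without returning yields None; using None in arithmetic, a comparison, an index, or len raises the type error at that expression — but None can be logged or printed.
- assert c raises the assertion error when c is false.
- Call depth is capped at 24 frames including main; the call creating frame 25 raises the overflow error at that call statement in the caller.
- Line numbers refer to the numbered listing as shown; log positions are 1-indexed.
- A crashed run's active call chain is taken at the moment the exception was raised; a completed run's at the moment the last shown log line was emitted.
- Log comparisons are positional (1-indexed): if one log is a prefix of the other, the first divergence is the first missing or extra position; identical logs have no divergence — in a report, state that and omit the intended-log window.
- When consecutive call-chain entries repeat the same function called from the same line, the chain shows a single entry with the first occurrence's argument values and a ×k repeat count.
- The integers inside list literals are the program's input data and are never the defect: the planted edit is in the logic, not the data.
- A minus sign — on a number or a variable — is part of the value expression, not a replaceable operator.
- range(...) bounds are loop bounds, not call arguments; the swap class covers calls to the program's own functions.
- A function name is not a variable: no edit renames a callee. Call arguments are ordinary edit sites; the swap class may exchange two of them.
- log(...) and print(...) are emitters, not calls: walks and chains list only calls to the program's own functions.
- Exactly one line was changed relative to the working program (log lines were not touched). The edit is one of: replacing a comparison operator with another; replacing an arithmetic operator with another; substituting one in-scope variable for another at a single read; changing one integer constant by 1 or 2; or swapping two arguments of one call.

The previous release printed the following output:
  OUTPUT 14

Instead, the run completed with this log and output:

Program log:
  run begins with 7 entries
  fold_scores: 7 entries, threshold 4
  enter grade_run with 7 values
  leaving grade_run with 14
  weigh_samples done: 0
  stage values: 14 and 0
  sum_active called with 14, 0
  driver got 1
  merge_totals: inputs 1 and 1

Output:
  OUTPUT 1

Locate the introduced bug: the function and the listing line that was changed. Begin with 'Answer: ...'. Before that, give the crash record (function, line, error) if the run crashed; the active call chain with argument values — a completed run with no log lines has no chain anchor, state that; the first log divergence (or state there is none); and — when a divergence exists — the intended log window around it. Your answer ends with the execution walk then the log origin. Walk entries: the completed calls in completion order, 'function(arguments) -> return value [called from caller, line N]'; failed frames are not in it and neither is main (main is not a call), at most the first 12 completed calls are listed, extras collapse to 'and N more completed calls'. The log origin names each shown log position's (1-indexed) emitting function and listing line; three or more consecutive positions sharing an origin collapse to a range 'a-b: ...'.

Answer: the defect is in weigh_samples at line 12.
The tell: Position 5 is the first bad log line: 'weigh_samples done: 0' should read 'weigh_samples done: 1'.
Call chain: main -> merge_totals(1, 1) (called at line 42).
First divergence: position 5 — the shown line 'weigh_samples done: 0' should read 'weigh_samples done: 1'.
Intended log window:
  3: enter grade_run with 7 values
  4: leaving grade_run with 14
  5: weigh_samples done: 1
  6: stage values: 14 and 1
Execution walk:
  grade_run([-4, 8, -2, 1, -2, 9, 4]) -> 14  [called from fold_scores, line 25]
  weigh_samples([-4, 8, -2, 1, -2, 9, 4], 4) -> 0  [called from fold_scores, line 26]
  sum_active(14, 0) -> 1  [called from fold_scores, line 28]
  fold_scores([-4, 8, -2, 1, -2, 9, 4], 4) -> 1  [called from main, line 40]
  merge_totals(1, 1) -> 1  [called from main, line 42]
Origin of each log line:
  1: from main, line 39
  2: from fold_scores, line 24
  3: from grade_run, line 2
  4: from grade_run, line 6
  5: from weigh_samples, line 14
  6: from fold_scores, line 27
  7: from sum_active, line 18
  8: from main, line 41
  9: from merge_totals, line 31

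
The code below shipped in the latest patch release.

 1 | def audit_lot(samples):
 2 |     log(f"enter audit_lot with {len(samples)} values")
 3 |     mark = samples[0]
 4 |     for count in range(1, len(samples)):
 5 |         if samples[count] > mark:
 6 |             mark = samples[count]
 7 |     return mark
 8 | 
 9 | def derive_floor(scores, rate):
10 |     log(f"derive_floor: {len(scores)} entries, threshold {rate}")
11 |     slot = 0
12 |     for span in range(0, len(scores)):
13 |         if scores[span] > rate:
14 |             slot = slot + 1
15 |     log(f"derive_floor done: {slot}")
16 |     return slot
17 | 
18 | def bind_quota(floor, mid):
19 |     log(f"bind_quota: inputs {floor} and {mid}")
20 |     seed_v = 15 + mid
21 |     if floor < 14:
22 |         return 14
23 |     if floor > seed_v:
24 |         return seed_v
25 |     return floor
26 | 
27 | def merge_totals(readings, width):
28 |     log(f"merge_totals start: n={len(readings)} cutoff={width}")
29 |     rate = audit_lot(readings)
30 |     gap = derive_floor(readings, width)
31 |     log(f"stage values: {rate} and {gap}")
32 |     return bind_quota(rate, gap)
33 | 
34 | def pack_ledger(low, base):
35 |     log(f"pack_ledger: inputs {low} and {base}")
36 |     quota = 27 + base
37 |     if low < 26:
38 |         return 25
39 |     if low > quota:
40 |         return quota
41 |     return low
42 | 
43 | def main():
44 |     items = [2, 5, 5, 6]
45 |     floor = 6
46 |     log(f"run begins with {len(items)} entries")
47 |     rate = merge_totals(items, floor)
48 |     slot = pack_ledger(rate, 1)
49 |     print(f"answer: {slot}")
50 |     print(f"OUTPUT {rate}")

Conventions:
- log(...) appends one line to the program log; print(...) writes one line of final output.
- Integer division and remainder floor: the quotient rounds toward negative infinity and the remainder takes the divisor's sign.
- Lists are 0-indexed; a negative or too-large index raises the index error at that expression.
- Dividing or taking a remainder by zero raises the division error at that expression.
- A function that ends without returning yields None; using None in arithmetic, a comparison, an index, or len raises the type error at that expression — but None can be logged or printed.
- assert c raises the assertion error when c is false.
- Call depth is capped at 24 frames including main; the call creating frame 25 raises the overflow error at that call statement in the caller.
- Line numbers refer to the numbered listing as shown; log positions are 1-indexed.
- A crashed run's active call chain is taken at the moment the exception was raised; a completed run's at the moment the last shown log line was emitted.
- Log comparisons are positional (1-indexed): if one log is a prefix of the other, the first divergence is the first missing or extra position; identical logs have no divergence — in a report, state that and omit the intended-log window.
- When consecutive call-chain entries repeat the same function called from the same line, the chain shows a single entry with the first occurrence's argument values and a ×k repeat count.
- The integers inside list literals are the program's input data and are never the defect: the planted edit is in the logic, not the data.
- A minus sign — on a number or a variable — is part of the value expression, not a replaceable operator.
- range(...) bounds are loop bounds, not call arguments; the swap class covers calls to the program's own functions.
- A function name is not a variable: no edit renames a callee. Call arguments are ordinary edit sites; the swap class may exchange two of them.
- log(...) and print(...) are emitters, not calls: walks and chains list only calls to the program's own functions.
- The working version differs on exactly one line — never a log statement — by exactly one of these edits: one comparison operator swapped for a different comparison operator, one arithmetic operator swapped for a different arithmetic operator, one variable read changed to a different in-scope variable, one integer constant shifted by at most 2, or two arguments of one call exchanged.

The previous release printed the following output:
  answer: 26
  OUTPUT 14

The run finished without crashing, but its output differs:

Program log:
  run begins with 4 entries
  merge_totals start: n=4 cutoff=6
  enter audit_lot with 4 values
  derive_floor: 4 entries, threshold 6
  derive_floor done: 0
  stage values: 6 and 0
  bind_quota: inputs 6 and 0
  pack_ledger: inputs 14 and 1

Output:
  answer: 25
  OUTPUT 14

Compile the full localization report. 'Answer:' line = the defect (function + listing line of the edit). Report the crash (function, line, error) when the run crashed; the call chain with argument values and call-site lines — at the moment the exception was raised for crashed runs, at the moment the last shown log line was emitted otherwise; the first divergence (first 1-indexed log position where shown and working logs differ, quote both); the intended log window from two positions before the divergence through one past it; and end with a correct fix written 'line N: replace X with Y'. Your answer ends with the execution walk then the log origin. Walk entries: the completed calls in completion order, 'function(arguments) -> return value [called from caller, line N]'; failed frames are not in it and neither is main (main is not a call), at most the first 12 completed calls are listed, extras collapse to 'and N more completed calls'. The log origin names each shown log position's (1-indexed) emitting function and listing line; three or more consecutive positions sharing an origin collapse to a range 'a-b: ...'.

Answer: the defect is in pack_ledger at line 38.
Core observation: No log line changed; the fault shows up purely in the output.
Call chain: main -> pack_ledger(14, 1) (called at line 48).
First divergence: none; the two logs match at every position.
Execution walk:
  audit_lot([2, 5, 5, 6]) -> 6  [called from merge_totals, line 29]
  derive_floor([2, 5, 5, 6], 6) -> 0  [called from merge_totals, line 30]
  bind_quota(6, 0) -> 14  [called from merge_totals, line 32]
  merge_totals([2, 5, 5, 6], 6) -> 14  [called from main, line 47]
  pack_ledger(14, 1) -> 25  [called from main, line 48]
Log origins:
  1: logged in main at line 46
  2: logged in merge_totals at line 28
  3: logged in audit_lot at line 2
  4: logged in derive_floor at line 10
  5: logged in derive_floor at line 15
  6: logged in merge_totals at line 31
  7: logged in bind_quota at line 19
  8: logged in pack_ledger at line 35
A correct fix: line 38: replace `25` with `26`.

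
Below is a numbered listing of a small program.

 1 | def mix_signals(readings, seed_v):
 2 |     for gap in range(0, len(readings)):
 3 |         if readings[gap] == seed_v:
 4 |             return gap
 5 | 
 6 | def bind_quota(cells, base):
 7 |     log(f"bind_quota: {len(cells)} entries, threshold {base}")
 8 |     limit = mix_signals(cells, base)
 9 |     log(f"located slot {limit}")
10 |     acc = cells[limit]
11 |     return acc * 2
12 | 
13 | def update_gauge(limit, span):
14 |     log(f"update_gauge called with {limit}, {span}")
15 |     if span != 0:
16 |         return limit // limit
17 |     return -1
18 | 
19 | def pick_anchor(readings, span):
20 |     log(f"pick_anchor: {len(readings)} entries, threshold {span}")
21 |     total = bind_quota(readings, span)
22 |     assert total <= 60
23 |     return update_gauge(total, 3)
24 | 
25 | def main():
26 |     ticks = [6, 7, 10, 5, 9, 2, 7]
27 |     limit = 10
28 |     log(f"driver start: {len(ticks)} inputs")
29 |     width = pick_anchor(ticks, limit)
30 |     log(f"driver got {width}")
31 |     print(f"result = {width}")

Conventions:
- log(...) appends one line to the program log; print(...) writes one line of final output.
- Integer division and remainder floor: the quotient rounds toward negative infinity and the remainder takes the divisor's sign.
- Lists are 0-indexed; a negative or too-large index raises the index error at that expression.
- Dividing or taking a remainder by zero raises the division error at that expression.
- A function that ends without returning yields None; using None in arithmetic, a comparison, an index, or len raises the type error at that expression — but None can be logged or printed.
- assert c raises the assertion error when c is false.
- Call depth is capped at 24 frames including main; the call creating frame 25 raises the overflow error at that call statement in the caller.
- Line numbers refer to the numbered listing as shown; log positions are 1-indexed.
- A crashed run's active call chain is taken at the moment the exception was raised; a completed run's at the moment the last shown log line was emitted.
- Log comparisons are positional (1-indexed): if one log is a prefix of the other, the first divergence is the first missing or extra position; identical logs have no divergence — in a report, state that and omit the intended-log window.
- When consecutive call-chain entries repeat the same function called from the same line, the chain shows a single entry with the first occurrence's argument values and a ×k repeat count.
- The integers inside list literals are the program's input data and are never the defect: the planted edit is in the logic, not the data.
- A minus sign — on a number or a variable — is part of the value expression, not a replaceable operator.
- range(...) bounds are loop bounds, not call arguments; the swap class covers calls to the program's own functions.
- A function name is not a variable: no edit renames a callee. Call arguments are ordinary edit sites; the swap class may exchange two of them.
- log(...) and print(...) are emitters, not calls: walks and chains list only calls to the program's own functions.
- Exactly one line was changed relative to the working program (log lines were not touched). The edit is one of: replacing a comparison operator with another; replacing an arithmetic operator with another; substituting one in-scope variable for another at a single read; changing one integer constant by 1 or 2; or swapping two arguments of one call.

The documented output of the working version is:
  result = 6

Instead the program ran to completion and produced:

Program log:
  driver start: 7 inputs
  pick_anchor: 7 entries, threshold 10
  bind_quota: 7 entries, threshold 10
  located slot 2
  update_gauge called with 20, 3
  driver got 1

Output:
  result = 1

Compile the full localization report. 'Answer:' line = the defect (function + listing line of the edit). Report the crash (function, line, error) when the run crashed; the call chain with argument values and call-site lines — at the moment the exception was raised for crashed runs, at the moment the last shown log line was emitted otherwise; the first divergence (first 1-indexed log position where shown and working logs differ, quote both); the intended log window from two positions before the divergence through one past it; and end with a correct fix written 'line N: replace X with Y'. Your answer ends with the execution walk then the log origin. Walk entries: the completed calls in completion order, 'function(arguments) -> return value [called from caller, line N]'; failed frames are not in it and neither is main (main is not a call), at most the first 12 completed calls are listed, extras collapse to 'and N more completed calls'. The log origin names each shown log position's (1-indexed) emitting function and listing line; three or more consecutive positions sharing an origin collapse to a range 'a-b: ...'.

Answer: the defect is in update_gauge at line 16.
The tell: The log first diverges at position 6: the faulty run prints 'driver got 1' where the working version prints 'driver got 6'.
Call chain: main.
First divergence: position 6 — shown 'driver got 1', intended 'driver got 6'.
Intended log window:
  4: located slot 2
  5: update_gauge called with 20, 3
  6: driver got 6
Execution walk:
  mix_signals([6, 7, 10, 5, 9, 2, 7], 10) -> 2  [called from bind_quota, line 8]
  bind_quota([6, 7, 10, 5, 9, 2, 7], 10) -> 20  [called from pick_anchor, line 21]
  update_gauge(20, 3) -> 1  [called from pick_anchor, line 23]
  pick_anchor([6, 7, 10, 5, 9, 2, 7], 10) -> 1  [called from main, line 29]
Log line origins:
  1: logged in main at line 28
  2: logged in pick_anchor at line 20
  3: logged in bind_quota at line 7
  4: logged in bind_quota at line 9
  5: logged in update_gauge at line 14
  6: logged in main at line 30
A correct fix: line 16: replace `limit // limit` with `limit // span`.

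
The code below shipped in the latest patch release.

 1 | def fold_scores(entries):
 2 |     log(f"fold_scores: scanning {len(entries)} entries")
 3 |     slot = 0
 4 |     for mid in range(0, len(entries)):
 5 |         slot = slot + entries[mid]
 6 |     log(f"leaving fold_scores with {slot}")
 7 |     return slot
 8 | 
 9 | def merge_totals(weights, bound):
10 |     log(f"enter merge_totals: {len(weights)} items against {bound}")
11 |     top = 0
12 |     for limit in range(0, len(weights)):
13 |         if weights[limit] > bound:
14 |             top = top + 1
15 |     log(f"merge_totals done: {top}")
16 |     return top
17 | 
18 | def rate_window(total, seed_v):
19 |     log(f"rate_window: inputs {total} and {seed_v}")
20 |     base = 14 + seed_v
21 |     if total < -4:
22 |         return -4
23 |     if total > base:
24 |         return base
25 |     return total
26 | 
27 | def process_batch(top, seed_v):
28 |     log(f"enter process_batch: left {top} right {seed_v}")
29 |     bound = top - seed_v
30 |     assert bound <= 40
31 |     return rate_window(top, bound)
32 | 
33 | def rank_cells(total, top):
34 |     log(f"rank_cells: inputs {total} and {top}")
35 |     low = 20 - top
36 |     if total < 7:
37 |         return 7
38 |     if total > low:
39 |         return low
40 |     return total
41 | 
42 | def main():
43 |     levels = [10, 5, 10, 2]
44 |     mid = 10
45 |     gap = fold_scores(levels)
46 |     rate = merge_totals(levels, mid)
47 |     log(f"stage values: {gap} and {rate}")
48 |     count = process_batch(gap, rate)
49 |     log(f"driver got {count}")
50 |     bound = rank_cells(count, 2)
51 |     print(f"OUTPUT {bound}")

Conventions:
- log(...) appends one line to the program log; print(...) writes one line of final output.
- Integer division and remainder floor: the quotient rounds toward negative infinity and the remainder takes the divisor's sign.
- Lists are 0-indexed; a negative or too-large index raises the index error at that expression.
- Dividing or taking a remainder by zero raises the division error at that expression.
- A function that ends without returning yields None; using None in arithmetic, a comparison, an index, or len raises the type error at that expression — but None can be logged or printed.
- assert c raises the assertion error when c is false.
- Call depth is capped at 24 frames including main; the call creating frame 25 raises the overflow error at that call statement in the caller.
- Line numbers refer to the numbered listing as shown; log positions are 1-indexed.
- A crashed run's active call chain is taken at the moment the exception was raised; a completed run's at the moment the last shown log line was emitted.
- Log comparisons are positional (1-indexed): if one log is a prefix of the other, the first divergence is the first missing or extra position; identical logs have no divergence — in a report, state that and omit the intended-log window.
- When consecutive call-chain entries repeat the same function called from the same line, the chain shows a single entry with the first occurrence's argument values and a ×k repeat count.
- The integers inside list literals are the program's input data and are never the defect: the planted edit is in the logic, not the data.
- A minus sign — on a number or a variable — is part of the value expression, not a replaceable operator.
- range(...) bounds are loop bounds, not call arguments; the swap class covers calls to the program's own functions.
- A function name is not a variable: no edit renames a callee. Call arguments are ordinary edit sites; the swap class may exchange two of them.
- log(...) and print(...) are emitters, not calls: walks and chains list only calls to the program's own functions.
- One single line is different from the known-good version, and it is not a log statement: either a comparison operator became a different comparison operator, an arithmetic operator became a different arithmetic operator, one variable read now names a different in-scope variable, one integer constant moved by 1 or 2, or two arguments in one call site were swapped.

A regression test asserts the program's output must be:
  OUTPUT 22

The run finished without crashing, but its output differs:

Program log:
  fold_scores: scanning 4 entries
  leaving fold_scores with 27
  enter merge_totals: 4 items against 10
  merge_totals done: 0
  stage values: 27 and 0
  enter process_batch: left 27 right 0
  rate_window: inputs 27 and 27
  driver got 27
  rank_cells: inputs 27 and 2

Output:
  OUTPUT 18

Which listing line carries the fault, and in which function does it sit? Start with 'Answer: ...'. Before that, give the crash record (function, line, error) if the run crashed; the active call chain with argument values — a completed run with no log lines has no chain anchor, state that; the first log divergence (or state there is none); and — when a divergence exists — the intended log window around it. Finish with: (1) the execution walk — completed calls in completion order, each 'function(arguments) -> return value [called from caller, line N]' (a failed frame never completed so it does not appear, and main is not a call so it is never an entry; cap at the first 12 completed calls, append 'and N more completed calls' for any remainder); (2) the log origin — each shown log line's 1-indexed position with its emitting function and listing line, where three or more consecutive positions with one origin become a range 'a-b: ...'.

Answer: the defect is in rank_cells at line 35.
Core observation: The logs agree in full; only the final output differs.
Call chain: main -> rank_cells(27, 2) (called at line 50).
First divergence: none — the logs agree in full.
Execution walk:
  fold_scores([10, 5, 10, 2]) -> 27  [called from main, line 45]
  merge_totals([10, 5, 10, 2], 10) -> 0  [called from main, line 46]
  rate_window(27, 27) -> 27  [called from process_batch, line 31]
  process_batch(27, 0) -> 27  [called from main, line 48]
  rank_cells(27, 2) -> 18  [called from main, line 50]
Log origin:
  1: logged in fold_scores at line 2
  2: logged in fold_scores at line 6
  3: logged in merge_totals at line 10
  4: logged in merge_totals at line 15
  5: logged in main at line 47
  6: logged in process_batch at line 28
  7: logged in rate_window at line 19
  8: logged in main at line 49
  9: logged in rank_cells at line 34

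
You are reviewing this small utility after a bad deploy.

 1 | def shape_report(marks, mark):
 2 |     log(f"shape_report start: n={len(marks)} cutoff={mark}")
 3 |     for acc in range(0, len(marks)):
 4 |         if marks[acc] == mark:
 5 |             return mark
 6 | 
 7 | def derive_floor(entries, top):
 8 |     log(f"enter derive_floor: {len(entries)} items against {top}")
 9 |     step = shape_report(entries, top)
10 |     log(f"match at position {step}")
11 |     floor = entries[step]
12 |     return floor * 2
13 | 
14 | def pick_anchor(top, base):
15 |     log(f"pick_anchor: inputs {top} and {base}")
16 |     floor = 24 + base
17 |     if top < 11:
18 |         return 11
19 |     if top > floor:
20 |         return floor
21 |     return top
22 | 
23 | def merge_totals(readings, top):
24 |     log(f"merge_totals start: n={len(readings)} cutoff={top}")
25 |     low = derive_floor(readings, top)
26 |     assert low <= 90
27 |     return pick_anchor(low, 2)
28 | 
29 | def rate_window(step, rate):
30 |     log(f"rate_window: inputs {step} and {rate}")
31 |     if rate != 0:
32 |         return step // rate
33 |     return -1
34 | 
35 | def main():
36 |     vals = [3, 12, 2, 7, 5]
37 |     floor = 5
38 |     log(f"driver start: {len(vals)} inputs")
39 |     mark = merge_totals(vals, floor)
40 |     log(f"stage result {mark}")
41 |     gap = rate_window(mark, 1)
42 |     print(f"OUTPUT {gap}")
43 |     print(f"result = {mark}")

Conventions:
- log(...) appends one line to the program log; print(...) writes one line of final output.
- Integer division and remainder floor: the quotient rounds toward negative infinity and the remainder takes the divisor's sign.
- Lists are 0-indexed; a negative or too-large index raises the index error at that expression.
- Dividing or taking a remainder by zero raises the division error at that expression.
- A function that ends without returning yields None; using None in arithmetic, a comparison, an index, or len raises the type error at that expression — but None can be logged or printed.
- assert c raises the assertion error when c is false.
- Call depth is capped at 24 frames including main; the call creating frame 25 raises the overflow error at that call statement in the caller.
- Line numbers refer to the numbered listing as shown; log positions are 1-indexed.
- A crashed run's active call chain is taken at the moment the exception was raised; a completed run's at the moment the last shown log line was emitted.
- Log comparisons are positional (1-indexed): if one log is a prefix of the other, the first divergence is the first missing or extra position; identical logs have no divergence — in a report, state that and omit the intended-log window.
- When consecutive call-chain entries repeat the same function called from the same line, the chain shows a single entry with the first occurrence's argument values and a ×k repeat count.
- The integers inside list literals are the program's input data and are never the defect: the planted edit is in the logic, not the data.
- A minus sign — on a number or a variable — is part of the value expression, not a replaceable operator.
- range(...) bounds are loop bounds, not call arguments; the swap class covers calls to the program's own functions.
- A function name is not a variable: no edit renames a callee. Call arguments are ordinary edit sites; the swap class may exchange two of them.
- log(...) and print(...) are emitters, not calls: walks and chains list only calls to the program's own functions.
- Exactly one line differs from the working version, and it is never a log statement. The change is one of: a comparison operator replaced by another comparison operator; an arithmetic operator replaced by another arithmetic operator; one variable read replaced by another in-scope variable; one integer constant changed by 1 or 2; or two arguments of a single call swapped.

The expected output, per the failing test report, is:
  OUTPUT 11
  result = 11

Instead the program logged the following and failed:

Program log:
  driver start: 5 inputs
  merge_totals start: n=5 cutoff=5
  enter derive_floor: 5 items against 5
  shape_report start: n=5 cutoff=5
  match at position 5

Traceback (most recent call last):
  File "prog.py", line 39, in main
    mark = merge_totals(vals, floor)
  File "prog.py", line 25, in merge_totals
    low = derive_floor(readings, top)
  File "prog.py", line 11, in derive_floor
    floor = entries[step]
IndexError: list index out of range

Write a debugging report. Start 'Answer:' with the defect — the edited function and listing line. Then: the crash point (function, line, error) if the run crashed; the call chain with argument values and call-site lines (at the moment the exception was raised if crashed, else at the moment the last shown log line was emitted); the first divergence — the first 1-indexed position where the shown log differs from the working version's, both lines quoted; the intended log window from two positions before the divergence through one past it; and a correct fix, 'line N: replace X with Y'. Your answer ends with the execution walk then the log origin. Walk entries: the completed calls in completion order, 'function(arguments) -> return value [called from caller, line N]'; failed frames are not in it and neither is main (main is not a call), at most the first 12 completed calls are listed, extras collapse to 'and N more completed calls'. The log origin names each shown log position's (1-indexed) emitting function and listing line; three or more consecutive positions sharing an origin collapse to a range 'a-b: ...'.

Answer: the defect is in shape_report at line 5.
Key observation: Position 5 is the first bad log line: 'match at position 5' should read 'match at position 4'.
Crash: derive_floor, line 11, IndexError.
Call chain: main -> merge_totals([3, 12, 2, 7, 5], 5) (called at line 39) -> derive_floor([3, 12, 2, 7, 5], 5) (called at line 25).
First divergence: position 5 — shown 'match at position 5', intended 'match at position 4'.
Intended log window:
  3: enter derive_floor: 5 items against 5
  4: shape_report start: n=5 cutoff=5
  5: match at position 4
  6: pick_anchor: inputs 10 and 2
Execution walk:
  shape_report([3, 12, 2, 7, 5], 5) -> 5  [called from derive_floor, line 9]
Log origin:
  1: from main, line 38
  2: from merge_totals, line 24
  3: from derive_floor, line 8
  4: from shape_report, line 2
  5: from derive_floor, line 10
A correct fix: line 5: replace `mark` with `acc`.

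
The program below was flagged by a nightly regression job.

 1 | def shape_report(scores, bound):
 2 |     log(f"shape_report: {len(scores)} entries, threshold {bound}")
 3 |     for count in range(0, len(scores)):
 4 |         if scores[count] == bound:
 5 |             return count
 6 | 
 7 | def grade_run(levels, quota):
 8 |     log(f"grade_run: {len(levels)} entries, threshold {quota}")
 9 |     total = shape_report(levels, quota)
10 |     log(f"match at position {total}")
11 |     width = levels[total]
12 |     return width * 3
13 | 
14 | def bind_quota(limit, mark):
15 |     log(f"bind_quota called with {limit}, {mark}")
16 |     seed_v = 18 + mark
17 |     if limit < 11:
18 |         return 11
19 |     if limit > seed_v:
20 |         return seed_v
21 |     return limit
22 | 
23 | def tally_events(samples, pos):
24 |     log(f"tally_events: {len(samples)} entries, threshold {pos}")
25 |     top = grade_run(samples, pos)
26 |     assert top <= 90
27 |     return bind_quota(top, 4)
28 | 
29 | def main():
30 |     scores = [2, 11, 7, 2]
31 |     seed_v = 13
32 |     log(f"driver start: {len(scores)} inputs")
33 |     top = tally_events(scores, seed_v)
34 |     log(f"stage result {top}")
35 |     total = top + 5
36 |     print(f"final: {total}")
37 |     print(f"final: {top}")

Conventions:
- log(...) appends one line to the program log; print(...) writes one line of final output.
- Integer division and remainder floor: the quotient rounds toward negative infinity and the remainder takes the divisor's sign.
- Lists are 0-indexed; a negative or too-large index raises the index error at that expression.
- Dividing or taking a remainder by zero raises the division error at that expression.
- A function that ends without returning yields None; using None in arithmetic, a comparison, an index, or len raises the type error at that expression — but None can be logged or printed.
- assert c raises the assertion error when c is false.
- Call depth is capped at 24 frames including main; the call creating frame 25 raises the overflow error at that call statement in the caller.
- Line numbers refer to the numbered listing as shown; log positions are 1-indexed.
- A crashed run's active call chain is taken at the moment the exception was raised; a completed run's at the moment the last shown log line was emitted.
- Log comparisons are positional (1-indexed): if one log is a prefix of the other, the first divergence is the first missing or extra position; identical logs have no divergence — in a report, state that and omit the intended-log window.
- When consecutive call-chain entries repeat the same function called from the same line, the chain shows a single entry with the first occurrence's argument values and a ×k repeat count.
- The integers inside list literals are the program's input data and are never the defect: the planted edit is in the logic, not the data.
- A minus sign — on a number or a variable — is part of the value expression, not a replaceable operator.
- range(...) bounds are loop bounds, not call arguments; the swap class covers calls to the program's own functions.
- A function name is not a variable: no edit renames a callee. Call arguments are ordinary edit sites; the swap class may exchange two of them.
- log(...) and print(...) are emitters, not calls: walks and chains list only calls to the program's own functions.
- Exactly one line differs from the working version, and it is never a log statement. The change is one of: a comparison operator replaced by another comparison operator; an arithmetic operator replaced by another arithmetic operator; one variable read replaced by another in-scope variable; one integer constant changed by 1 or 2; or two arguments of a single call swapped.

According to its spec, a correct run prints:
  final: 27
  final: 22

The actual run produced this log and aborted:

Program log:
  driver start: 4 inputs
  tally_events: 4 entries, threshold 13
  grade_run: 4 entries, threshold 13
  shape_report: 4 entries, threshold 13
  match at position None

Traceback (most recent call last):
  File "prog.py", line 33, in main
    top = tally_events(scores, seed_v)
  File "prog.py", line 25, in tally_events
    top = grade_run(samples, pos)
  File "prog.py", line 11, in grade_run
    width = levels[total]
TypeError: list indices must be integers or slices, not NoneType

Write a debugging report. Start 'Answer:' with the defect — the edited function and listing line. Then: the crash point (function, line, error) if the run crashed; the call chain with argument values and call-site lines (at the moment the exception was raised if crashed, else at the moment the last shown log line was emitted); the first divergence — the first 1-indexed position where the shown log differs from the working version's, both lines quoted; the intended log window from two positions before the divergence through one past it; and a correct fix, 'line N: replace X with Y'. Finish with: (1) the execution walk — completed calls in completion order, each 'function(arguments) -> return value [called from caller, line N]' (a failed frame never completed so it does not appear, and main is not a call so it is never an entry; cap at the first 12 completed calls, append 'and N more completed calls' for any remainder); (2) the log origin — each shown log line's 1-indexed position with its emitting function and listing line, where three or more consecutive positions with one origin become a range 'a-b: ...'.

Answer: the defect is in main at line 31.
The tell: Everything matches until log position 2, which reads 'tally_events: 4 entries, threshold 13' in place of 'tally_events: 4 entries, threshold 11'.
Crash: grade_run, line 11, TypeError.
Call chain: main -> tally_events([2, 11, 7, 2], 13) (called at line 33) -> grade_run([2, 11, 7, 2], 13) (called at line 25).
First divergence: at position 2 the run shows 'tally_events: 4 entries, threshold 13' where the working version logs 'tally_events: 4 entries, threshold 11'.
Intended log window:
  1: driver start: 4 inputs
  2: tally_events: 4 entries, threshold 11
  3: grade_run: 4 entries, threshold 11
Execution walk:
  shape_report([2, 11, 7, 2], 13) -> None  [called from grade_run, line 9]
Origin of each log line:
  1 — main, line 32
  2 — tally_events, line 24
  3 — grade_run, line 8
  4 — shape_report, line 2
  5 — grade_run, line 10
A correct fix: line 31: replace `13` with `11`.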